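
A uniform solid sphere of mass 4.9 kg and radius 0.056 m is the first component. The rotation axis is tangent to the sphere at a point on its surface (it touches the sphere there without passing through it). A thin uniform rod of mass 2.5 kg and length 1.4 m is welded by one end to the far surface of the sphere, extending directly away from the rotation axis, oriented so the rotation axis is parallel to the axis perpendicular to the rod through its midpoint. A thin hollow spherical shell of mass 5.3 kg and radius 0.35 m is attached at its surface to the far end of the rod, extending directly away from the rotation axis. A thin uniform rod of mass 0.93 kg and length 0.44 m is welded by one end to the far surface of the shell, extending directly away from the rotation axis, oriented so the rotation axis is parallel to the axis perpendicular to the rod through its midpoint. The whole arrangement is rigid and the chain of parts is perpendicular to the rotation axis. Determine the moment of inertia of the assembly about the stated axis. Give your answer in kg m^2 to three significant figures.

26.4

Solid sphere: I_cm = (2/5)MR² = (2/5)(4.9)(0.056)² = 0.0061466 kg m^2; centre at d = 0.056 m, so I = I_cm + Md² gives I = 0.0061466 + (4.9)(0.056)² = 0.021513 kg m^2.
Thin rod: I_cm = (1/12)ML² = (1/12)(2.5)(1.4)² = 0.40833 kg m^2; centre at d = 0.056 + 0.056 + 0.7 = 0.812 m, so I = I_cm + Md² gives I = 0.40833 + (2.5)(0.812)² = 2.0567 kg m^2.
Spherical shell: I_cm = (2/3)MR² = (2/3)(5.3)(0.35)² = 0.43283 kg m^2; centre at d = 0.056 + 0.056 + 0.7 + 0.7 + 0.35 = 1.862 m, so I = I_cm + Md² gives I = 0.43283 + (5.3)(1.862)² = 18.808 kg m^2.
Thin rod: I_cm = (1/12)ML² = (1/12)(0.93)(0.44)² = 0.015004 kg m^2; centre at d = 0.056 + 0.056 + 0.7 + 0.7 + 0.35 + 0.35 + 0.22 = 2.432 m, so I = I_cm + Md² gives I = 0.015004 + (0.93)(2.432)² = 5.5156 kg m^2.
Total I = 0.021513 + 2.0567 + 18.808 + 5.5156 = 26.402 kg m^2.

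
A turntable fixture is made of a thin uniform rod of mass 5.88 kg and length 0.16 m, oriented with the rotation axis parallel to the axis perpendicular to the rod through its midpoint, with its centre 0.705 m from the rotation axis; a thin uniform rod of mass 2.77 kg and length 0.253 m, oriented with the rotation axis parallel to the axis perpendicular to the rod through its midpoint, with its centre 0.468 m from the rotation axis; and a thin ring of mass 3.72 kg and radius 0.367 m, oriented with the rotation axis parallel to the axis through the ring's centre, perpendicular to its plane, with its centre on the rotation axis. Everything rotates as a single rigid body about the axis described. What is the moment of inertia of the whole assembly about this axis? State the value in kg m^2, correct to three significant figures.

Thin rod: I_cm = (1/12)ML² = (1/12)(5.88)(0.16)² = 0.012544 kg m^2; centre at d = 0.705 m, so I = I_cm + Md² gives I = 0.012544 + (5.88)(0.705)² = 2.9351 kg m^2.
Thin rod: I_cm = (1/12)ML² = (1/12)(2.77)(0.253)² = 0.014775 kg m^2; centre at d = 0.468 m, so I = I_cm + Md² gives I = 0.014775 + (2.77)(0.468)² = 0.62147 kg m^2.
Thin ring: I_cm = MR² = (3.72)(0.367)² = 0.50104 kg m^2; axis through the centre, so I = 0.50104 kg m^2.
Total I = 2.9351 + 0.62147 + 0.50104 = 4.0576 kg m^2.

4.06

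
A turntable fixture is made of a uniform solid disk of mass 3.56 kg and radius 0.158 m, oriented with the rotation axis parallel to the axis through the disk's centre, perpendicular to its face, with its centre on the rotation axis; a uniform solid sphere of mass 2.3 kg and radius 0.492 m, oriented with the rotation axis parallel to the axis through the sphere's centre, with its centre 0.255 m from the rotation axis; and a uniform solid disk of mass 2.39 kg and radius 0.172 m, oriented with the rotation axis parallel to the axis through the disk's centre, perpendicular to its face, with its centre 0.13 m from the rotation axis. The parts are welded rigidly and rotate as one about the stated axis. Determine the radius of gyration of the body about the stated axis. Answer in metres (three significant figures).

0.244

Solid disk: I_cm = (1/2)MR² = (1/2)(3.56)(0.158)² = 0.044436 kg m^2; axis through the centre, so I = 0.044436 kg m^2.
Solid sphere: I_cm = (2/5)MR² = (2/5)(2.3)(0.492)² = 0.2227 kg m^2; centre at d = 0.255 m, so the parallel axis theorem gives I = 0.2227 + (2.3)(0.255)² = 0.37226 kg m^2.
Solid disk: I_cm = (1/2)MR² = (1/2)(2.39)(0.172)² = 0.035353 kg m^2; centre at d = 0.13 m, so the parallel axis theorem gives I = 0.035353 + (2.39)(0.13)² = 0.075744 kg m^2.
Total I = 0.49244 kg m^2; total mass M = 8.25 kg.
k = √(I/M) = √(0.49244/8.25) = 0.24431 m.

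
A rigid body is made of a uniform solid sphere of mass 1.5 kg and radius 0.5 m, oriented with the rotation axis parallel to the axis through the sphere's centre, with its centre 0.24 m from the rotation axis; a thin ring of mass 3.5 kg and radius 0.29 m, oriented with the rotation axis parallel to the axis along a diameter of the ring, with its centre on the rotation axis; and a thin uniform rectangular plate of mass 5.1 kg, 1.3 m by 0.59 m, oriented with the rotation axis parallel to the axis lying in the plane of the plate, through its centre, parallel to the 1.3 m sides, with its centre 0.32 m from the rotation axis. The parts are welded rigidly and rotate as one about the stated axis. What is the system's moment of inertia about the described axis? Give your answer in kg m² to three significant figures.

1.05

Solid sphere: I_cm = (2/5)MR² = (2/5)(1.5)(0.5)² = 0.15 kg m²; centre at d = 0.24 m, so I = I_cm + Md² gives I = 0.15 + (1.5)(0.24)² = 0.2364 kg m².
Thin ring: I_cm = (1/2)MR² = (1/2)(3.5)(0.29)² = 0.14718 kg m²; axis through the centre, so I = 0.14718 kg m².
Rectangular plate: I_cm = (1/12)Mb² = (1/12)(5.1)(0.59)² = 0.14794 kg m²; centre at d = 0.32 m, so I = I_cm + Md² gives I = 0.14794 + (5.1)(0.32)² = 0.67018 kg m².
Total I = 0.2364 + 0.14718 + 0.67018 = 1.0538 kg m².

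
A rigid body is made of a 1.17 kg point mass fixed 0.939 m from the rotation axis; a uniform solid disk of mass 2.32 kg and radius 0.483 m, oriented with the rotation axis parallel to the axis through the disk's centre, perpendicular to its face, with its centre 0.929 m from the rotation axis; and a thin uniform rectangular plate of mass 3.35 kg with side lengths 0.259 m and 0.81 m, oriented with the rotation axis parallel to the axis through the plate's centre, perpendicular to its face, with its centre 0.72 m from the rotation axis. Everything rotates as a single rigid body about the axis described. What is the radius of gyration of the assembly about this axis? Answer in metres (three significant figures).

Point mass: I_cm = 0; centre at d = 0.939 m, so I = I_cm + Md² gives I = 0 + (1.17)(0.939)² = 1.0316 kg m².
Solid disk: I_cm = (1/2)MR² = (1/2)(2.32)(0.483)² = 0.27062 kg m²; centre at d = 0.929 m, so I = I_cm + Md² gives I = 0.27062 + (2.32)(0.929)² = 2.2729 kg m².
Rectangular plate: I_cm = (1/12)M(a²+b²) = (1/12)(3.35)[(0.259)² + (0.81)²] = 0.20189 kg m²; centre at d = 0.72 m, so I = I_cm + Md² gives I = 0.20189 + (3.35)(0.72)² = 1.9385 kg m².
Total I = 5.243 kg m²; total mass M = 6.84 kg.
k = √(I/M) = √(5.243/6.84) = 0.87551 m.

0.876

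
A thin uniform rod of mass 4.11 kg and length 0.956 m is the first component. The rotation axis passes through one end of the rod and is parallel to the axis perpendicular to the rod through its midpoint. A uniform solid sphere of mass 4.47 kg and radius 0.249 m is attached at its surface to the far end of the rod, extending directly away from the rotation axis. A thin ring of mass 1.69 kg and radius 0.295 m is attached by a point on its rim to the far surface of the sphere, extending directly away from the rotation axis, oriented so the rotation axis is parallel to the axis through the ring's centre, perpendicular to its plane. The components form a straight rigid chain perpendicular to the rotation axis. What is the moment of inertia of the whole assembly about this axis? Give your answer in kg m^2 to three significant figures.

13.2

Thin rod: I_cm = (1/12)ML² = (1/12)(4.11)(0.956)² = 0.31302 kg m^2; centre at d = 0.478 m, so I = I_cm + Md² gives I = 0.31302 + (4.11)(0.478)² = 1.2521 kg m^2.
Solid sphere: I_cm = (2/5)MR² = (2/5)(4.47)(0.249)² = 0.11086 kg m^2; centre at d = 0.478 + 0.478 + 0.249 = 1.205 m, so I = I_cm + Md² gives I = 0.11086 + (4.47)(1.205)² = 6.6014 kg m^2.
Thin ring: I_cm = MR² = (1.69)(0.295)² = 0.14707 kg m^2; centre at d = 0.478 + 0.478 + 0.249 + 0.249 + 0.295 = 1.749 m, so I = I_cm + Md² gives I = 0.14707 + (1.69)(1.749)² = 5.3168 kg m^2.
Total I = 1.2521 + 6.6014 + 5.3168 = 13.17 kg m^2.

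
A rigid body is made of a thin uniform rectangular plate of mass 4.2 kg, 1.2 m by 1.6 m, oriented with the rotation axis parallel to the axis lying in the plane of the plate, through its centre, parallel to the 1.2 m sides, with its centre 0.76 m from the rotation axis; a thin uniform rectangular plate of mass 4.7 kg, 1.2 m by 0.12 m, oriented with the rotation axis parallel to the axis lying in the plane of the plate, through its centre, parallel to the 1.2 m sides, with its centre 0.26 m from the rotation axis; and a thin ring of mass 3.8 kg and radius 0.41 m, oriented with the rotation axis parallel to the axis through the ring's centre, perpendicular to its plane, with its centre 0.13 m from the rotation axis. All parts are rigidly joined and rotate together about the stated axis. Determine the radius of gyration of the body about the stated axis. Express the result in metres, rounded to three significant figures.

0.585

Rectangular plate: I_cm = (1/12)Mb² = (1/12)(4.2)(1.6)² = 0.896 kg m²; centre at d = 0.76 m, so the parallel axis theorem gives I = 0.896 + (4.2)(0.76)² = 3.3219 kg m².
Rectangular plate: I_cm = (1/12)Mb² = (1/12)(4.7)(0.12)² = 0.00564 kg m²; centre at d = 0.26 m, so the parallel axis theorem gives I = 0.00564 + (4.7)(0.26)² = 0.32336 kg m².
Thin ring: I_cm = MR² = (3.8)(0.41)² = 0.63878 kg m²; centre at d = 0.13 m, so the parallel axis theorem gives I = 0.63878 + (3.8)(0.13)² = 0.703 kg m².
Total I = 4.3483 kg m²; total mass M = 12.7 kg.
k = √(I/M) = √(4.3483/12.7) = 0.58514 m.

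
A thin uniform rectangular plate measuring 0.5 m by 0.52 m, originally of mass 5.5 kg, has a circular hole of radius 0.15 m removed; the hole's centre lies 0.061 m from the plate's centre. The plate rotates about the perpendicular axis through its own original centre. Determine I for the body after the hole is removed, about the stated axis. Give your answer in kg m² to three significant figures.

0.216

Unpierced body about its centre: I₀ = (1/12)M(a²+b²) = (1/12)(5.5)[(0.5)² + (0.52)²] = 0.23852 kg m².
The removed disk has mass m = M·πr²/(ab) = (5.5)·π(0.15)²/(0.5·0.52) = 1.4953 kg (same uniform areal density).
Its moment of inertia about the rotation axis (parallel-axis theorem): I_hole = (1/2)mr² + md² = (1/2)(1.4953)(0.15)² + (1.4953)(0.061)² = 0.022386 kg m².
Treating the hole as negative mass, I = I₀ − I_hole = 0.23852 − 0.022386 = 0.21613 kg m².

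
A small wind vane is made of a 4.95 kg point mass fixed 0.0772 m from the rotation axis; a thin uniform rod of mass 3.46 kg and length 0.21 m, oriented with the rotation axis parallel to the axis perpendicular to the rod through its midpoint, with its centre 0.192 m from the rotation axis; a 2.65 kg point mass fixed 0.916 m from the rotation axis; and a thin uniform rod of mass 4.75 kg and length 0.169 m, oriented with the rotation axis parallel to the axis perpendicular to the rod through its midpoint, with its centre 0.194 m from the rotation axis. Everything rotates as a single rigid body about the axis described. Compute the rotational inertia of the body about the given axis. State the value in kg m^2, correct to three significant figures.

Point mass: I_cm = 0; centre at d = 0.0772 m, so I = I_cm + Md² gives I = 0 + (4.95)(0.0772)² = 0.029501 kg m^2.
Thin rod: I_cm = (1/12)ML² = (1/12)(3.46)(0.21)² = 0.012715 kg m^2; centre at d = 0.192 m, so I = I_cm + Md² gives I = 0.012715 + (3.46)(0.192)² = 0.14026 kg m^2.
Point mass: I_cm = 0; centre at d = 0.916 m, so I = I_cm + Md² gives I = 0 + (2.65)(0.916)² = 2.2235 kg m^2.
Thin rod: I_cm = (1/12)ML² = (1/12)(4.75)(0.169)² = 0.011305 kg m^2; centre at d = 0.194 m, so I = I_cm + Md² gives I = 0.011305 + (4.75)(0.194)² = 0.19008 kg m^2.
Total I = 0.029501 + 0.14026 + 2.2235 + 0.19008 = 2.5833 kg m^2.

2.58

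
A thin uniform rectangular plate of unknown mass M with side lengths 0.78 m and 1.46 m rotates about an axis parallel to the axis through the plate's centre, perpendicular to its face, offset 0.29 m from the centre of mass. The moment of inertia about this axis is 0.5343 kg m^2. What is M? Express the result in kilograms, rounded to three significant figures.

I = I_cm + Md² = (1/12)M(a²+b²) + Md² = M·[0.0833333·[(0.78)² + (1.46)²] + (0.29)²] = M·0.31243.
So M = 0.5343 / 0.31243 = 1.7101 kg.

1.71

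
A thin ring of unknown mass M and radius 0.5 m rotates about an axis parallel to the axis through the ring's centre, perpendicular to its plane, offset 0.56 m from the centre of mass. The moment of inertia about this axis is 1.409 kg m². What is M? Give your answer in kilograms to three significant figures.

2.50

I = I_cm + Md² = MR² + Md² = M·[1·(0.5)² + (0.56)²] = M·0.5636.
So M = 1.409 / 0.5636 = 2.5 kg.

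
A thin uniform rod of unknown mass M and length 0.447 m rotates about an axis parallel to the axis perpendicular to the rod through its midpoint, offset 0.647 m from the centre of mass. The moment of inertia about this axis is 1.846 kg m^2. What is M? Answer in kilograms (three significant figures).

4.24

I = I_cm + Md² = (1/12)ML² + Md² = M·[0.0833333·(0.447)² + (0.647)²] = M·0.43526.
So M = 1.846 / 0.43526 = 4.2411 kg.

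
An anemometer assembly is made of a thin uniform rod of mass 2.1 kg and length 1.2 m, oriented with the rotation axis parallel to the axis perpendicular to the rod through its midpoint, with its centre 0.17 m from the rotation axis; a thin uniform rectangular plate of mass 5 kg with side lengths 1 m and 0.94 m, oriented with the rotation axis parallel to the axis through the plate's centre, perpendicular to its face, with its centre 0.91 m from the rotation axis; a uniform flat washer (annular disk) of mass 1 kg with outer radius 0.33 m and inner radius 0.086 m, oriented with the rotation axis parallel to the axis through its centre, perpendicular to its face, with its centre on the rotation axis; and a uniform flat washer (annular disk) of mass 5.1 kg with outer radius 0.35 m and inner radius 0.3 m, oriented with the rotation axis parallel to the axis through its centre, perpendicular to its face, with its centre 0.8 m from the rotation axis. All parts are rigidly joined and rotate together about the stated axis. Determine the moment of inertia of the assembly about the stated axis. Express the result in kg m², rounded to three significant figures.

Thin rod: I_cm = (1/12)ML² = (1/12)(2.1)(1.2)² = 0.252 kg m²; centre at d = 0.17 m, so I = I_cm + Md² gives I = 0.252 + (2.1)(0.17)² = 0.31269 kg m².
Rectangular plate: I_cm = (1/12)M(a²+b²) = (1/12)(5)[(1)² + (0.94)²] = 0.78483 kg m²; centre at d = 0.91 m, so I = I_cm + Md² gives I = 0.78483 + (5)(0.91)² = 4.9253 kg m².
Annular disk: I_cm = (1/2)M(R²+r²) = (1/2)(1)[(0.33)² + (0.086)²] = 0.058148 kg m²; axis through the centre, so I = 0.058148 kg m².
Annular disk: I_cm = (1/2)M(R²+r²) = (1/2)(5.1)[(0.35)² + (0.3)²] = 0.54187 kg m²; centre at d = 0.8 m, so I = I_cm + Md² gives I = 0.54187 + (5.1)(0.8)² = 3.8059 kg m².
Total I = 0.31269 + 4.9253 + 0.058148 + 3.8059 = 9.102 kg m².

9.10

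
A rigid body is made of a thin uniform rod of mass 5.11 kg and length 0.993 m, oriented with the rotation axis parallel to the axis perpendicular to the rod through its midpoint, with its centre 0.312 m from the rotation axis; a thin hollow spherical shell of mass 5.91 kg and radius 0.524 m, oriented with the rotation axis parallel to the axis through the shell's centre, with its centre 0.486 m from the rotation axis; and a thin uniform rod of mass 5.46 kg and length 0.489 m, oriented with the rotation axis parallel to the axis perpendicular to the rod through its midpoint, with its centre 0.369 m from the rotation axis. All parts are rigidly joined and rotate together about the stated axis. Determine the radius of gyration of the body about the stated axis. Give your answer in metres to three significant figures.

0.508

Thin rod: I_cm = (1/12)ML² = (1/12)(5.11)(0.993)² = 0.41989 kg m²; centre at d = 0.312 m, so I = I_cm + Md² gives I = 0.41989 + (5.11)(0.312)² = 0.91732 kg m².
Spherical shell: I_cm = (2/3)MR² = (2/3)(5.91)(0.524)² = 1.0818 kg m²; centre at d = 0.486 m, so I = I_cm + Md² gives I = 1.0818 + (5.91)(0.486)² = 2.4777 kg m².
Thin rod: I_cm = (1/12)ML² = (1/12)(5.46)(0.489)² = 0.1088 kg m²; centre at d = 0.369 m, so I = I_cm + Md² gives I = 0.1088 + (5.46)(0.369)² = 0.85224 kg m².
Total I = 4.2473 kg m²; total mass M = 16.48 kg.
k = √(I/M) = √(4.2473/16.48) = 0.50767 m.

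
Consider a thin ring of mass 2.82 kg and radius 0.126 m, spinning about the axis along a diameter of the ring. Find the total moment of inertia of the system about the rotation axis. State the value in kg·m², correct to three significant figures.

I_cm = (1/2)MR² = (1/2)(2.82)(0.126)² = 0.022385 kg·m²; axis through the centre, so I = 0.022385 kg·m².

0.0224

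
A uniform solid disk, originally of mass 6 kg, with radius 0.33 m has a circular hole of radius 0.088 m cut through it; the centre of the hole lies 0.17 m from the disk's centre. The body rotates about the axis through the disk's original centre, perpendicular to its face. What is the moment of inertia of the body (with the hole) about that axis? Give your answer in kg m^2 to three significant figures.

0.313

Unpierced body about its centre: I₀ = (1/2)MR² = (1/2)(6)(0.33)² = 0.3267 kg m^2.
The removed disk has mass m = M·(r/R)² = (6)(0.088/0.33)² = 0.42667 kg (same uniform areal density).
Its moment of inertia about the rotation axis (parallel-axis theorem): I_hole = (1/2)mr² + md² = (1/2)(0.42667)(0.088)² + (0.42667)(0.17)² = 0.013983 kg m^2.
Treating the hole as negative mass, I = I₀ − I_hole = 0.3267 − 0.013983 = 0.31272 kg m^2.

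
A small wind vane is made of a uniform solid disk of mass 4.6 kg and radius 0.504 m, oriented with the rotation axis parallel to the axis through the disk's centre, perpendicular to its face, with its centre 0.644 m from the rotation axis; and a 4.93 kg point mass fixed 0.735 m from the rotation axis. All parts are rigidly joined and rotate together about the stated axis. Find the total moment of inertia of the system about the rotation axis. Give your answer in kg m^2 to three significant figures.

Solid disk: I_cm = (1/2)MR² = (1/2)(4.6)(0.504)² = 0.58424 kg m^2; centre at d = 0.644 m, so I = I_cm + Md² gives I = 0.58424 + (4.6)(0.644)² = 2.492 kg m^2.
Point mass: I_cm = 0; centre at d = 0.735 m, so I = I_cm + Md² gives I = 0 + (4.93)(0.735)² = 2.6633 kg m^2.
Total I = 2.492 + 2.6633 = 5.1553 kg m^2.

5.16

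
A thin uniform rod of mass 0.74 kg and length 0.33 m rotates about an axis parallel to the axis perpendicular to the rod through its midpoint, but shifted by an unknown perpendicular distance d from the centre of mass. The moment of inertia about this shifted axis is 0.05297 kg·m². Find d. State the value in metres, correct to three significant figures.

0.250

About the centre-of-mass axis, I_cm = (1/12)ML² = (1/12)(0.74)(0.33)² = 0.0067155 kg·m².
Parallel axis theorem: I = I_cm + Md², so Md² = 0.05297 − 0.0067155 = 0.046255 kg·m².
d = √(0.046255 / 0.74) = 0.25001 m.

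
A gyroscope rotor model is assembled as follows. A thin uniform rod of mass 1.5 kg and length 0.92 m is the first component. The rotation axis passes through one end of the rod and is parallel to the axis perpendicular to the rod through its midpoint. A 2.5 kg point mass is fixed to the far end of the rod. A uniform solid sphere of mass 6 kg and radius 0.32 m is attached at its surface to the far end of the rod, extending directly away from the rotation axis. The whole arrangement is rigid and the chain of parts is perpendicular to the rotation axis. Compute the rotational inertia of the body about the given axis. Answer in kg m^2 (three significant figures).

12.0

Thin rod: I_cm = (1/12)ML² = (1/12)(1.5)(0.92)² = 0.1058 kg m^2; centre at d = 0.46 m, so I = I_cm + Md² gives I = 0.1058 + (1.5)(0.46)² = 0.4232 kg m^2.
Point mass: I_cm = 0; centre at d = 0.46 + 0.46 = 0.92 m, so I = I_cm + Md² gives I = 0 + (2.5)(0.92)² = 2.116 kg m^2.
Solid sphere: I_cm = (2/5)MR² = (2/5)(6)(0.32)² = 0.24576 kg m^2; centre at d = 0.46 + 0.46 + 0.32 = 1.24 m, so I = I_cm + Md² gives I = 0.24576 + (6)(1.24)² = 9.4714 kg m^2.
Total I = 0.4232 + 2.116 + 9.4714 = 12.011 kg m^2.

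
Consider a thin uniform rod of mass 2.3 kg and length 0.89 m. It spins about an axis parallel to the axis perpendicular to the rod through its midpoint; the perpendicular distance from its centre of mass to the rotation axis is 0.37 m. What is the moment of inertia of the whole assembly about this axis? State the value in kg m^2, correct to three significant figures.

I_cm = (1/12)ML² = (1/12)(2.3)(0.89)² = 0.15182 kg m^2; centre at d = 0.37 m, so the parallel axis theorem gives I = 0.15182 + (2.3)(0.37)² = 0.46669 kg m^2.

0.467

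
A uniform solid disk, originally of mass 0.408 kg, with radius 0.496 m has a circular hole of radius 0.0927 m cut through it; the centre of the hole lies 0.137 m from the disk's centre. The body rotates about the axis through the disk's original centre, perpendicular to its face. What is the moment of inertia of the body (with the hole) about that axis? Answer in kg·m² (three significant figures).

0.0499

Unpierced body about its centre: I₀ = (1/2)MR² = (1/2)(0.408)(0.496)² = 0.050187 kg·m².
The removed disk has mass m = M·(r/R)² = (0.408)(0.0927/0.496)² = 0.014251 kg (same uniform areal density).
Its moment of inertia about the rotation axis (parallel-axis theorem): I_hole = (1/2)mr² + md² = (1/2)(0.014251)(0.0927)² + (0.014251)(0.137)² = 0.00032872 kg·m².
Treating the hole as negative mass, I = I₀ − I_hole = 0.050187 − 0.00032872 = 0.049859 kg·m².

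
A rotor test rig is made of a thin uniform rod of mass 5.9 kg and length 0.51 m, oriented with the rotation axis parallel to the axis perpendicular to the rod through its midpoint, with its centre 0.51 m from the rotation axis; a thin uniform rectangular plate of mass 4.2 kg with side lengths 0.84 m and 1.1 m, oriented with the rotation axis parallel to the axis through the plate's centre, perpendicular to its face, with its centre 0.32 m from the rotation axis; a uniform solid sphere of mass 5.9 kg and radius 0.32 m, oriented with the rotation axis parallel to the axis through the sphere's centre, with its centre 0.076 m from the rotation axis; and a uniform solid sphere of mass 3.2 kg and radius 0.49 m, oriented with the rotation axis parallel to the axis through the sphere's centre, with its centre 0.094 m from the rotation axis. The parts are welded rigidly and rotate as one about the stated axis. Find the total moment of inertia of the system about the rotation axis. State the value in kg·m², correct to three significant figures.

3.37

Thin rod: I_cm = (1/12)ML² = (1/12)(5.9)(0.51)² = 0.12788 kg·m²; centre at d = 0.51 m, so the parallel axis theorem gives I = 0.12788 + (5.9)(0.51)² = 1.6625 kg·m².
Rectangular plate: I_cm = (1/12)M(a²+b²) = (1/12)(4.2)[(0.84)² + (1.1)²] = 0.67046 kg·m²; centre at d = 0.32 m, so the parallel axis theorem gives I = 0.67046 + (4.2)(0.32)² = 1.1005 kg·m².
Solid sphere: I_cm = (2/5)MR² = (2/5)(5.9)(0.32)² = 0.24166 kg·m²; centre at d = 0.076 m, so the parallel axis theorem gives I = 0.24166 + (5.9)(0.076)² = 0.27574 kg·m².
Solid sphere: I_cm = (2/5)MR² = (2/5)(3.2)(0.49)² = 0.30733 kg·m²; centre at d = 0.094 m, so the parallel axis theorem gives I = 0.30733 + (3.2)(0.094)² = 0.3356 kg·m².
Total I = 1.6625 + 1.1005 + 0.27574 + 0.3356 = 3.3744 kg·m².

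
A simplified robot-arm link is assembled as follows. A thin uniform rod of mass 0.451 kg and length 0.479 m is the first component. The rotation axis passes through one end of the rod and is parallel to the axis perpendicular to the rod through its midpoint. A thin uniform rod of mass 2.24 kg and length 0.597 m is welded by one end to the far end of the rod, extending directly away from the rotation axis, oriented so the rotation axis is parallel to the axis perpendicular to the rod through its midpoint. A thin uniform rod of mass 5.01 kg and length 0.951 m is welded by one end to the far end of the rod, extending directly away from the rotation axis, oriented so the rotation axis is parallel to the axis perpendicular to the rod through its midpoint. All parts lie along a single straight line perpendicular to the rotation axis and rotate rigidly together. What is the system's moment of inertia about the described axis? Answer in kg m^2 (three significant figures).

13.9

Thin rod: I_cm = (1/12)ML² = (1/12)(0.451)(0.479)² = 0.0086232 kg m^2; centre at d = 0.2395 m, so the parallel axis theorem gives I = 0.0086232 + (0.451)(0.2395)² = 0.034493 kg m^2.
Thin rod: I_cm = (1/12)ML² = (1/12)(2.24)(0.597)² = 0.06653 kg m^2; centre at d = 0.2395 + 0.2395 + 0.2985 = 0.7775 m, so the parallel axis theorem gives I = 0.06653 + (2.24)(0.7775)² = 1.4206 kg m^2.
Thin rod: I_cm = (1/12)ML² = (1/12)(5.01)(0.951)² = 0.37759 kg m^2; centre at d = 0.2395 + 0.2395 + 0.2985 + 0.2985 + 0.4755 = 1.5515 m, so the parallel axis theorem gives I = 0.37759 + (5.01)(1.5515)² = 12.437 kg m^2.
Total I = 0.034493 + 1.4206 + 12.437 = 13.893 kg m^2.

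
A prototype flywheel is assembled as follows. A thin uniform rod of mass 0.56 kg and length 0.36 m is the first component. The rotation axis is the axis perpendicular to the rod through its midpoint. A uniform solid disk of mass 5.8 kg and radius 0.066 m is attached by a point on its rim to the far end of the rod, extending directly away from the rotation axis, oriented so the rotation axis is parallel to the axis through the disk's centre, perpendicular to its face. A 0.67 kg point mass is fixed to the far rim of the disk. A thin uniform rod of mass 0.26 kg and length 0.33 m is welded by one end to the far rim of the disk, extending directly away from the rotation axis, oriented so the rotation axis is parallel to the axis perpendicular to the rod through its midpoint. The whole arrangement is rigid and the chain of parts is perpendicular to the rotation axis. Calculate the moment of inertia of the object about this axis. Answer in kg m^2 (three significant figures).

Thin rod: I_cm = (1/12)ML² = (1/12)(0.56)(0.36)² = 0.006048 kg m^2; axis through the centre, so I = 0.006048 kg m^2.
Solid disk: I_cm = (1/2)MR² = (1/2)(5.8)(0.066)² = 0.012632 kg m^2; centre at d = 0.18 + 0.066 = 0.246 m, so I = I_cm + Md² gives I = 0.012632 + (5.8)(0.246)² = 0.36363 kg m^2.
Point mass: I_cm = 0; centre at d = 0.18 + 0.066 + 0.066 = 0.312 m, so I = I_cm + Md² gives I = 0 + (0.67)(0.312)² = 0.06522 kg m^2.
Thin rod: I_cm = (1/12)ML² = (1/12)(0.26)(0.33)² = 0.0023595 kg m^2; centre at d = 0.18 + 0.066 + 0.066 + 0.165 = 0.477 m, so I = I_cm + Md² gives I = 0.0023595 + (0.26)(0.477)² = 0.061517 kg m^2.
Total I = 0.006048 + 0.36363 + 0.06522 + 0.061517 = 0.49641 kg m^2.

0.496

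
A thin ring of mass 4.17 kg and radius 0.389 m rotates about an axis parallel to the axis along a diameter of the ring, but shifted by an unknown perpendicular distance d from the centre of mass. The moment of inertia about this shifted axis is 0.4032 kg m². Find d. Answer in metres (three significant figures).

0.145

About the centre-of-mass axis, I_cm = (1/2)MR² = (1/2)(4.17)(0.389)² = 0.3155 kg m².
Parallel axis theorem: I = I_cm + Md², so Md² = 0.4032 − 0.3155 = 0.087696 kg m².
d = √(0.087696 / 4.17) = 0.14502 m.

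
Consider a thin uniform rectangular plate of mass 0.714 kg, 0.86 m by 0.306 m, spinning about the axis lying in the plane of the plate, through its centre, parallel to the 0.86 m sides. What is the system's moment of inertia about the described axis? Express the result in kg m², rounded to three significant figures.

0.00557

I_cm = (1/12)Mb² = (1/12)(0.714)(0.306)² = 0.0055713 kg m²; axis through the centre, so I = 0.0055713 kg m².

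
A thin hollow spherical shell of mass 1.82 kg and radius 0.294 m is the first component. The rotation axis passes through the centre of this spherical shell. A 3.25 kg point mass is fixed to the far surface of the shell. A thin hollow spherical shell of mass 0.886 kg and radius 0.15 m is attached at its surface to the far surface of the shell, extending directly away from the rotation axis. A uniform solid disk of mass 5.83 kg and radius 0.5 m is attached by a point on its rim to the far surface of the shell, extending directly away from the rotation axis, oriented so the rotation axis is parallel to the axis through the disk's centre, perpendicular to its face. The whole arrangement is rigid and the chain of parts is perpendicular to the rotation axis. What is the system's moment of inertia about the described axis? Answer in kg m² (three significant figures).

Spherical shell: I_cm = (2/3)MR² = (2/3)(1.82)(0.294)² = 0.10488 kg m²; axis through the centre, so I = 0.10488 kg m².
Point mass: I_cm = 0; centre at d = 0.294 m, so I = I_cm + Md² gives I = 0 + (3.25)(0.294)² = 0.28092 kg m².
Spherical shell: I_cm = (2/3)MR² = (2/3)(0.886)(0.15)² = 0.01329 kg m²; centre at d = 0.294 + 0.15 = 0.444 m, so I = I_cm + Md² gives I = 0.01329 + (0.886)(0.444)² = 0.18795 kg m².
Solid disk: I_cm = (1/2)MR² = (1/2)(5.83)(0.5)² = 0.72875 kg m²; centre at d = 0.294 + 0.15 + 0.15 + 0.5 = 1.094 m, so I = I_cm + Md² gives I = 0.72875 + (5.83)(1.094)² = 7.7063 kg m².
Total I = 0.10488 + 0.28092 + 0.18795 + 7.7063 = 8.28 kg m².

8.28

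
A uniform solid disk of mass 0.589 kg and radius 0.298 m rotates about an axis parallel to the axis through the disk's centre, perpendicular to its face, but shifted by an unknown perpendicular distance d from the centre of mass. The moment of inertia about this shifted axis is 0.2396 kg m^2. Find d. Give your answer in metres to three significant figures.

About the centre-of-mass axis, I_cm = (1/2)MR² = (1/2)(0.589)(0.298)² = 0.026153 kg m^2.
Parallel axis theorem: I = I_cm + Md², so Md² = 0.2396 − 0.026153 = 0.21345 kg m^2.
d = √(0.21345 / 0.589) = 0.60199 m.

0.602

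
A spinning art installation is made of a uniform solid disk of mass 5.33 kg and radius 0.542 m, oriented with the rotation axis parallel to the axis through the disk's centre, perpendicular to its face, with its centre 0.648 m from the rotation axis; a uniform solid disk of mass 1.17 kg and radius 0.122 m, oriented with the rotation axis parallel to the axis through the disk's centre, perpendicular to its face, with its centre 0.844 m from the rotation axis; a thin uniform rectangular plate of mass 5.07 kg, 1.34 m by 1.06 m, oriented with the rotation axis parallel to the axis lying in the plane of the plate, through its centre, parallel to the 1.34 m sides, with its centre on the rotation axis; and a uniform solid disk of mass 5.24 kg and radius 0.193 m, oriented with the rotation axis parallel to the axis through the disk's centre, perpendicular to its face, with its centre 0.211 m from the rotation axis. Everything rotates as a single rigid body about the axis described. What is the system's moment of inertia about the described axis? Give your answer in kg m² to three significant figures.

Solid disk: I_cm = (1/2)MR² = (1/2)(5.33)(0.542)² = 0.78288 kg m²; centre at d = 0.648 m, so the parallel axis theorem gives I = 0.78288 + (5.33)(0.648)² = 3.021 kg m².
Solid disk: I_cm = (1/2)MR² = (1/2)(1.17)(0.122)² = 0.0087071 kg m²; centre at d = 0.844 m, so the parallel axis theorem gives I = 0.0087071 + (1.17)(0.844)² = 0.84214 kg m².
Rectangular plate: I_cm = (1/12)Mb² = (1/12)(5.07)(1.06)² = 0.47472 kg m²; axis through the centre, so I = 0.47472 kg m².
Solid disk: I_cm = (1/2)MR² = (1/2)(5.24)(0.193)² = 0.097592 kg m²; centre at d = 0.211 m, so the parallel axis theorem gives I = 0.097592 + (5.24)(0.211)² = 0.33088 kg m².
Total I = 3.021 + 0.84214 + 0.47472 + 0.33088 = 4.6687 kg m².

4.67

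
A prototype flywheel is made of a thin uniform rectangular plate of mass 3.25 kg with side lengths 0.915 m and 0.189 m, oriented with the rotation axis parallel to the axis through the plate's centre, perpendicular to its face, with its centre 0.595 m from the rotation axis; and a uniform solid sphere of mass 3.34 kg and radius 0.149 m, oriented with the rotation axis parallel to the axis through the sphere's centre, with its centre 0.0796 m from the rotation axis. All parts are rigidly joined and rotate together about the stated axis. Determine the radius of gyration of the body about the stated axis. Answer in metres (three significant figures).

Rectangular plate: I_cm = (1/12)M(a²+b²) = (1/12)(3.25)[(0.915)² + (0.189)²] = 0.23642 kg·m²; centre at d = 0.595 m, so the parallel axis theorem gives I = 0.23642 + (3.25)(0.595)² = 1.387 kg·m².
Solid sphere: I_cm = (2/5)MR² = (2/5)(3.34)(0.149)² = 0.029661 kg·m²; centre at d = 0.0796 m, so the parallel axis theorem gives I = 0.029661 + (3.34)(0.0796)² = 0.050823 kg·m².
Total I = 1.4378 kg·m²; total mass M = 6.59 kg.
k = √(I/M) = √(1.4378/6.59) = 0.4671 m.

0.467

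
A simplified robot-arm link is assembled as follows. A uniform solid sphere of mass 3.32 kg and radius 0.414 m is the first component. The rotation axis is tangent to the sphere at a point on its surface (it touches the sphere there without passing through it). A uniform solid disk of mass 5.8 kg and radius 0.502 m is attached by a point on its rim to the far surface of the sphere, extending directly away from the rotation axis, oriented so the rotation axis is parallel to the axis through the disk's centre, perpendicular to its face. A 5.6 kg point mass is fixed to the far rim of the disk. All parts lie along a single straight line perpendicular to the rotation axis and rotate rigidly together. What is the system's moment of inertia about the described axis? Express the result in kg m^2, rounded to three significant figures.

Solid sphere: I_cm = (2/5)MR² = (2/5)(3.32)(0.414)² = 0.22761 kg m^2; centre at d = 0.414 m, so the parallel axis theorem gives I = 0.22761 + (3.32)(0.414)² = 0.79665 kg m^2.
Solid disk: I_cm = (1/2)MR² = (1/2)(5.8)(0.502)² = 0.73081 kg m^2; centre at d = 0.414 + 0.414 + 0.502 = 1.33 m, so the parallel axis theorem gives I = 0.73081 + (5.8)(1.33)² = 10.99 kg m^2.
Point mass: I_cm = 0; centre at d = 0.414 + 0.414 + 0.502 + 0.502 = 1.832 m, so the parallel axis theorem gives I = 0 + (5.6)(1.832)² = 18.795 kg m^2.
Total I = 0.79665 + 10.99 + 18.795 = 30.582 kg m^2.

30.6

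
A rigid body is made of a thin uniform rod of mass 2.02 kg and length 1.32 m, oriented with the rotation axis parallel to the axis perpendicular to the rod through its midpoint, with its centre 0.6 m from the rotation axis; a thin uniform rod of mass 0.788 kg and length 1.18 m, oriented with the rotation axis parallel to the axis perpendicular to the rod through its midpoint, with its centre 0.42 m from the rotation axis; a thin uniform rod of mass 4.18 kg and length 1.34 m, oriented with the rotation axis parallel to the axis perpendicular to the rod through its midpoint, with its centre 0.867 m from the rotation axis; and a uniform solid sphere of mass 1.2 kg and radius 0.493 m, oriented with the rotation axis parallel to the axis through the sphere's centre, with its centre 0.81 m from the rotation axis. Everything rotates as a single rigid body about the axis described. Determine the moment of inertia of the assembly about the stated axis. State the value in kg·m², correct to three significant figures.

5.92

Thin rod: I_cm = (1/12)ML² = (1/12)(2.02)(1.32)² = 0.2933 kg·m²; centre at d = 0.6 m, so the parallel axis theorem gives I = 0.2933 + (2.02)(0.6)² = 1.0205 kg·m².
Thin rod: I_cm = (1/12)ML² = (1/12)(0.788)(1.18)² = 0.091434 kg·m²; centre at d = 0.42 m, so the parallel axis theorem gives I = 0.091434 + (0.788)(0.42)² = 0.23044 kg·m².
Thin rod: I_cm = (1/12)ML² = (1/12)(4.18)(1.34)² = 0.62547 kg·m²; centre at d = 0.867 m, so the parallel axis theorem gives I = 0.62547 + (4.18)(0.867)² = 3.7675 kg·m².
Solid sphere: I_cm = (2/5)MR² = (2/5)(1.2)(0.493)² = 0.11666 kg·m²; centre at d = 0.81 m, so the parallel axis theorem gives I = 0.11666 + (1.2)(0.81)² = 0.90398 kg·m².
Total I = 1.0205 + 0.23044 + 3.7675 + 0.90398 = 5.9225 kg·m².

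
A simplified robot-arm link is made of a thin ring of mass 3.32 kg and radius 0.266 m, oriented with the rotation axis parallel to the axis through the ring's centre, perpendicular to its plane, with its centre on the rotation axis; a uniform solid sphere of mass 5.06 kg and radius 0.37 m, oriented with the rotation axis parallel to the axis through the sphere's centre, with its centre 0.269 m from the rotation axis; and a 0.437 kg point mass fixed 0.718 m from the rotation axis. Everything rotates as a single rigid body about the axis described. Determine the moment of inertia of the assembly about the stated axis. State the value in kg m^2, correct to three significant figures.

Thin ring: I_cm = MR² = (3.32)(0.266)² = 0.23491 kg m^2; axis through the centre, so I = 0.23491 kg m^2.
Solid sphere: I_cm = (2/5)MR² = (2/5)(5.06)(0.37)² = 0.27709 kg m^2; centre at d = 0.269 m, so I = I_cm + Md² gives I = 0.27709 + (5.06)(0.269)² = 0.64323 kg m^2.
Point mass: I_cm = 0; centre at d = 0.718 m, so I = I_cm + Md² gives I = 0 + (0.437)(0.718)² = 0.22528 kg m^2.
Total I = 0.23491 + 0.64323 + 0.22528 = 1.1034 kg m^2.

1.10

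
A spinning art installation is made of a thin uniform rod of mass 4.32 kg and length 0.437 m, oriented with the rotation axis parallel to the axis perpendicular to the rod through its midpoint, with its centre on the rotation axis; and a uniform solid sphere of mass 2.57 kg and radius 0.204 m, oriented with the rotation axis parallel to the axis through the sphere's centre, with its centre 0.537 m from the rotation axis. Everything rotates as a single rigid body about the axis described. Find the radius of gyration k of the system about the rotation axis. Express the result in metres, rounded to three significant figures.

Thin rod: I_cm = (1/12)ML² = (1/12)(4.32)(0.437)² = 0.068749 kg m²; axis through the centre, so I = 0.068749 kg m².
Solid sphere: I_cm = (2/5)MR² = (2/5)(2.57)(0.204)² = 0.042781 kg m²; centre at d = 0.537 m, so the parallel axis theorem gives I = 0.042781 + (2.57)(0.537)² = 0.78389 kg m².
Total I = 0.85264 kg m²; total mass M = 6.89 kg.
k = √(I/M) = √(0.85264/6.89) = 0.35178 m.

0.352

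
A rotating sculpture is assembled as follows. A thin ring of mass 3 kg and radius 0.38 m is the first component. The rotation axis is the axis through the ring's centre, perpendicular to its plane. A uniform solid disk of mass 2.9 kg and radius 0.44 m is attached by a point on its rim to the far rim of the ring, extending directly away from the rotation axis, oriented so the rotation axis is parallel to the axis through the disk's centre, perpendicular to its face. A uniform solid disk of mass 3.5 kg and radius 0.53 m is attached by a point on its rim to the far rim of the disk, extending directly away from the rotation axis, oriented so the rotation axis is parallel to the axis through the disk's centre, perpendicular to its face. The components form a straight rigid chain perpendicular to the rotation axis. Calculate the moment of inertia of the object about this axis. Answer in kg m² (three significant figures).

Thin ring: I_cm = MR² = (3)(0.38)² = 0.4332 kg m²; axis through the centre, so I = 0.4332 kg m².
Solid disk: I_cm = (1/2)MR² = (1/2)(2.9)(0.44)² = 0.28072 kg m²; centre at d = 0.38 + 0.44 = 0.82 m, so the parallel axis theorem gives I = 0.28072 + (2.9)(0.82)² = 2.2307 kg m².
Solid disk: I_cm = (1/2)MR² = (1/2)(3.5)(0.53)² = 0.49158 kg m²; centre at d = 0.38 + 0.44 + 0.44 + 0.53 = 1.79 m, so the parallel axis theorem gives I = 0.49158 + (3.5)(1.79)² = 11.706 kg m².
Total I = 0.4332 + 2.2307 + 11.706 = 14.37 kg m².

14.4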